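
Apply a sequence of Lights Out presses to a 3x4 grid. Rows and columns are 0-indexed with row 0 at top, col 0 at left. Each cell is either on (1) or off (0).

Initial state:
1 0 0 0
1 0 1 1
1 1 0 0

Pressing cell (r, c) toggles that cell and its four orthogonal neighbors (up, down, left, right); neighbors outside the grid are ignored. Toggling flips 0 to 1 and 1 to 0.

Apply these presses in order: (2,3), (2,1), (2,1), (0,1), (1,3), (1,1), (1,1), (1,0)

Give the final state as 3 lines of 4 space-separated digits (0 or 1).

Answer: 1 1 1 1
0 0 0 1
0 1 1 0

Derivation:
After press 1 at (2,3):
1 0 0 0
1 0 1 0
1 1 1 1

After press 2 at (2,1):
1 0 0 0
1 1 1 0
0 0 0 1

After press 3 at (2,1):
1 0 0 0
1 0 1 0
1 1 1 1

After press 4 at (0,1):
0 1 1 0
1 1 1 0
1 1 1 1

After press 5 at (1,3):
0 1 1 1
1 1 0 1
1 1 1 0

After press 6 at (1,1):
0 0 1 1
0 0 1 1
1 0 1 0

After press 7 at (1,1):
0 1 1 1
1 1 0 1
1 1 1 0

After press 8 at (1,0):
1 1 1 1
0 0 0 1
0 1 1 0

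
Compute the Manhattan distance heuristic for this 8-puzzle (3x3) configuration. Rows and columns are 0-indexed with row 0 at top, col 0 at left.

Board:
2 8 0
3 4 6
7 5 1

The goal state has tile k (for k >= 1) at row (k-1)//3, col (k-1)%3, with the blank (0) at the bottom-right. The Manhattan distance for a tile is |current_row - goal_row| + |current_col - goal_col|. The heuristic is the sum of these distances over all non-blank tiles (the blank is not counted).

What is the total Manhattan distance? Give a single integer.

Tile 2: (0,0)->(0,1) = 1
Tile 8: (0,1)->(2,1) = 2
Tile 3: (1,0)->(0,2) = 3
Tile 4: (1,1)->(1,0) = 1
Tile 6: (1,2)->(1,2) = 0
Tile 7: (2,0)->(2,0) = 0
Tile 5: (2,1)->(1,1) = 1
Tile 1: (2,2)->(0,0) = 4
Sum: 1 + 2 + 3 + 1 + 0 + 0 + 1 + 4 = 12

Answer: 12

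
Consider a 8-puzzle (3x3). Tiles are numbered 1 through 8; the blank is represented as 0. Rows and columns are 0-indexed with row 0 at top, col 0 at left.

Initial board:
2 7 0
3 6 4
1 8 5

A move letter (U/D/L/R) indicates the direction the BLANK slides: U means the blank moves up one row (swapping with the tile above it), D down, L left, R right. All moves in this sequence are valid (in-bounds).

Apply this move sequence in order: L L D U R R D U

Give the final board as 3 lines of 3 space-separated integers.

Answer: 2 7 0
3 6 4
1 8 5

Derivation:
After move 1 (L):
2 0 7
3 6 4
1 8 5

After move 2 (L):
0 2 7
3 6 4
1 8 5

After move 3 (D):
3 2 7
0 6 4
1 8 5

After move 4 (U):
0 2 7
3 6 4
1 8 5

After move 5 (R):
2 0 7
3 6 4
1 8 5

After move 6 (R):
2 7 0
3 6 4
1 8 5

After move 7 (D):
2 7 4
3 6 0
1 8 5

After move 8 (U):
2 7 0
3 6 4
1 8 5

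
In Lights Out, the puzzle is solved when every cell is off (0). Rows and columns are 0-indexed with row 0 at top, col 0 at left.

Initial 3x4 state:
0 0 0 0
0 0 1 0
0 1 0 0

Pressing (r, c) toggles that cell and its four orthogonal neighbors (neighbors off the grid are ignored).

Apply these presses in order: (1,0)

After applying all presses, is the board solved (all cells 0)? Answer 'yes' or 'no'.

After press 1 at (1,0):
1 0 0 0
1 1 1 0
1 1 0 0

Lights still on: 6

Answer: no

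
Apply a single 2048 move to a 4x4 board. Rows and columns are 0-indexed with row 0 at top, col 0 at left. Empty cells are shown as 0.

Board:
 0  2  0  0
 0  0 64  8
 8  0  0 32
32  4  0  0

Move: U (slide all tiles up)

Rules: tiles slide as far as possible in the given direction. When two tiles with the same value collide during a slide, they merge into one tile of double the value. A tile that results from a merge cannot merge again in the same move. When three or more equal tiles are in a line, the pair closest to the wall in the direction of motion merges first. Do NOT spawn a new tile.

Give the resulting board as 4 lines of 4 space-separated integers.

Slide up:
col 0: [0, 0, 8, 32] -> [8, 32, 0, 0]
col 1: [2, 0, 0, 4] -> [2, 4, 0, 0]
col 2: [0, 64, 0, 0] -> [64, 0, 0, 0]
col 3: [0, 8, 32, 0] -> [8, 32, 0, 0]

Answer:  8  2 64  8
32  4  0 32
 0  0  0  0
 0  0  0  0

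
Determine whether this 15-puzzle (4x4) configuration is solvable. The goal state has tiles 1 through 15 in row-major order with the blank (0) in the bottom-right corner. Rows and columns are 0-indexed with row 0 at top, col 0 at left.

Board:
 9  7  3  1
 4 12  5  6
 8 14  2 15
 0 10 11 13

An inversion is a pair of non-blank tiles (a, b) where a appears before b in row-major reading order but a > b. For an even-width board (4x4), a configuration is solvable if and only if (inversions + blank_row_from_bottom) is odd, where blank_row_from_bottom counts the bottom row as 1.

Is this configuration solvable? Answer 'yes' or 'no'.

Answer: no

Derivation:
Inversions: 33
Blank is in row 3 (0-indexed from top), which is row 1 counting from the bottom (bottom = 1).
33 + 1 = 34, which is even, so the puzzle is not solvable.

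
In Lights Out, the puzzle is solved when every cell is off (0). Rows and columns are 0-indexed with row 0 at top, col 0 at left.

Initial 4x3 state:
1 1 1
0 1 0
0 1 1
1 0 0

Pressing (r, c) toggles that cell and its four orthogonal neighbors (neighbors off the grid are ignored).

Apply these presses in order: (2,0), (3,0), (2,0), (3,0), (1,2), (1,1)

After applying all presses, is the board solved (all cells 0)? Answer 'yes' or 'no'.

After press 1 at (2,0):
1 1 1
1 1 0
1 0 1
0 0 0

After press 2 at (3,0):
1 1 1
1 1 0
0 0 1
1 1 0

After press 3 at (2,0):
1 1 1
0 1 0
1 1 1
0 1 0

After press 4 at (3,0):
1 1 1
0 1 0
0 1 1
1 0 0

After press 5 at (1,2):
1 1 0
0 0 1
0 1 0
1 0 0

After press 6 at (1,1):
1 0 0
1 1 0
0 0 0
1 0 0

Lights still on: 4

Answer: no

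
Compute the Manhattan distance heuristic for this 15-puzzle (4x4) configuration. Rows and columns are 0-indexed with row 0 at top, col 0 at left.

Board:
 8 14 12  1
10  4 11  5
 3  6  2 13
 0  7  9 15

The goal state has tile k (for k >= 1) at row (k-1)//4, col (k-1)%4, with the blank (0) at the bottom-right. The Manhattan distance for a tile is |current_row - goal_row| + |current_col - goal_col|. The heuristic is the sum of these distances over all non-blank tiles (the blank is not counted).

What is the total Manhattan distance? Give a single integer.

Answer: 41

Derivation:
Tile 8: at (0,0), goal (1,3), distance |0-1|+|0-3| = 4
Tile 14: at (0,1), goal (3,1), distance |0-3|+|1-1| = 3
Tile 12: at (0,2), goal (2,3), distance |0-2|+|2-3| = 3
Tile 1: at (0,3), goal (0,0), distance |0-0|+|3-0| = 3
Tile 10: at (1,0), goal (2,1), distance |1-2|+|0-1| = 2
Tile 4: at (1,1), goal (0,3), distance |1-0|+|1-3| = 3
Tile 11: at (1,2), goal (2,2), distance |1-2|+|2-2| = 1
Tile 5: at (1,3), goal (1,0), distance |1-1|+|3-0| = 3
Tile 3: at (2,0), goal (0,2), distance |2-0|+|0-2| = 4
Tile 6: at (2,1), goal (1,1), distance |2-1|+|1-1| = 1
Tile 2: at (2,2), goal (0,1), distance |2-0|+|2-1| = 3
Tile 13: at (2,3), goal (3,0), distance |2-3|+|3-0| = 4
Tile 7: at (3,1), goal (1,2), distance |3-1|+|1-2| = 3
Tile 9: at (3,2), goal (2,0), distance |3-2|+|2-0| = 3
Tile 15: at (3,3), goal (3,2), distance |3-3|+|3-2| = 1
Sum: 4 + 3 + 3 + 3 + 2 + 3 + 1 + 3 + 4 + 1 + 3 + 4 + 3 + 3 + 1 = 41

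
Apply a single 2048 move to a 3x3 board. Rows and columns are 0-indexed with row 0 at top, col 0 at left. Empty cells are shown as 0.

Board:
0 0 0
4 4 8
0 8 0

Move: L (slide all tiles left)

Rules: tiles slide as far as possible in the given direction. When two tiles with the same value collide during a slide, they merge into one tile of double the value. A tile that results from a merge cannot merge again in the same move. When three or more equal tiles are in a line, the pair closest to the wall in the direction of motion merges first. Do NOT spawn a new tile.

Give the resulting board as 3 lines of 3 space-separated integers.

Slide left:
row 0: [0, 0, 0] -> [0, 0, 0]
row 1: [4, 4, 8] -> [8, 8, 0]
row 2: [0, 8, 0] -> [8, 0, 0]

Answer: 0 0 0
8 8 0
8 0 0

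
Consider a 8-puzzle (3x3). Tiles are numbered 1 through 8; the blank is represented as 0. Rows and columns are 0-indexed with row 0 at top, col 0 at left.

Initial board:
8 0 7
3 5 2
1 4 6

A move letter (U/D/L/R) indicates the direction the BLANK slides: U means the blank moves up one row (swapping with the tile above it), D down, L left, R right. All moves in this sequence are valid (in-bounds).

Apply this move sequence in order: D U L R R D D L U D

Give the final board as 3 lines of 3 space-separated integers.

Answer: 8 7 2
3 5 6
1 0 4

Derivation:
After move 1 (D):
8 5 7
3 0 2
1 4 6

After move 2 (U):
8 0 7
3 5 2
1 4 6

After move 3 (L):
0 8 7
3 5 2
1 4 6

After move 4 (R):
8 0 7
3 5 2
1 4 6

After move 5 (R):
8 7 0
3 5 2
1 4 6

After move 6 (D):
8 7 2
3 5 0
1 4 6

After move 7 (D):
8 7 2
3 5 6
1 4 0

After move 8 (L):
8 7 2
3 5 6
1 0 4

After move 9 (U):
8 7 2
3 0 6
1 5 4

After move 10 (D):
8 7 2
3 5 6
1 0 4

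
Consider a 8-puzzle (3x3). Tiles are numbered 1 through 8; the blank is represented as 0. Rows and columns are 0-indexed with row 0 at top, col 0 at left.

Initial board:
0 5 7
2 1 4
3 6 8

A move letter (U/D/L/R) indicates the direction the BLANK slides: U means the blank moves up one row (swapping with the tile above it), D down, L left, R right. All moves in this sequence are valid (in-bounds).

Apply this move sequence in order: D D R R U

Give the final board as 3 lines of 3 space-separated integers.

After move 1 (D):
2 5 7
0 1 4
3 6 8

After move 2 (D):
2 5 7
3 1 4
0 6 8

After move 3 (R):
2 5 7
3 1 4
6 0 8

After move 4 (R):
2 5 7
3 1 4
6 8 0

After move 5 (U):
2 5 7
3 1 0
6 8 4

Answer: 2 5 7
3 1 0
6 8 4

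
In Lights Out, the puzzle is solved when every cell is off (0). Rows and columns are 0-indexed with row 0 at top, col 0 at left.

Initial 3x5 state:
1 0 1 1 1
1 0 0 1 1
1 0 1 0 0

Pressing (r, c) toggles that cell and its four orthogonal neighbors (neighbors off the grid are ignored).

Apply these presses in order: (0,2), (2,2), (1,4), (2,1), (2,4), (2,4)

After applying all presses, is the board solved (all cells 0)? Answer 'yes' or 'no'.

After press 1 at (0,2):
1 1 0 0 1
1 0 1 1 1
1 0 1 0 0

After press 2 at (2,2):
1 1 0 0 1
1 0 0 1 1
1 1 0 1 0

After press 3 at (1,4):
1 1 0 0 0
1 0 0 0 0
1 1 0 1 1

After press 4 at (2,1):
1 1 0 0 0
1 1 0 0 0
0 0 1 1 1

After press 5 at (2,4):
1 1 0 0 0
1 1 0 0 1
0 0 1 0 0

After press 6 at (2,4):
1 1 0 0 0
1 1 0 0 0
0 0 1 1 1

Lights still on: 7

Answer: no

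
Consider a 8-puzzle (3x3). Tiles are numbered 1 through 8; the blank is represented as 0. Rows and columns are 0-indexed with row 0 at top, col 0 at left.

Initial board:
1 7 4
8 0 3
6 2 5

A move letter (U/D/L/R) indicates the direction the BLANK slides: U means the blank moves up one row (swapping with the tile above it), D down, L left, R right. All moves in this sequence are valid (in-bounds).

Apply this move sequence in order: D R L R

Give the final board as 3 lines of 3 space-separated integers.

Answer: 1 7 4
8 2 3
6 5 0

Derivation:
After move 1 (D):
1 7 4
8 2 3
6 0 5

After move 2 (R):
1 7 4
8 2 3
6 5 0

After move 3 (L):
1 7 4
8 2 3
6 0 5

After move 4 (R):
1 7 4
8 2 3
6 5 0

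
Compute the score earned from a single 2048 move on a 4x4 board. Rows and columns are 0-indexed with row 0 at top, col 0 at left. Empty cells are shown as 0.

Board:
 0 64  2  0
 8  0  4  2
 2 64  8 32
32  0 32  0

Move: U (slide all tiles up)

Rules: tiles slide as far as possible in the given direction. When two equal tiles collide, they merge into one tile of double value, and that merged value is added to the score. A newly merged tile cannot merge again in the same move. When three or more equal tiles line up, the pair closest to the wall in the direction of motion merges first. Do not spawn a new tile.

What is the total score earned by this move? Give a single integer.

Slide up:
col 0: [0, 8, 2, 32] -> [8, 2, 32, 0]  score +0 (running 0)
col 1: [64, 0, 64, 0] -> [128, 0, 0, 0]  score +128 (running 128)
col 2: [2, 4, 8, 32] -> [2, 4, 8, 32]  score +0 (running 128)
col 3: [0, 2, 32, 0] -> [2, 32, 0, 0]  score +0 (running 128)
Board after move:
  8 128   2   2
  2   0   4  32
 32   0   8   0
  0   0  32   0

Answer: 128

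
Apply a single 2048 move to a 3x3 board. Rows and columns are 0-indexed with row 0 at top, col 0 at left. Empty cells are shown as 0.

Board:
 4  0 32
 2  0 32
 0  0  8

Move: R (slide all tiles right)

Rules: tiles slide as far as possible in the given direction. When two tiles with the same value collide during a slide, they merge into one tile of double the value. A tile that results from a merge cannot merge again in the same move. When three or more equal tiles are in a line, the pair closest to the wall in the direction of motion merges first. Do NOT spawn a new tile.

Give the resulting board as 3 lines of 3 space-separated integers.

Answer:  0  4 32
 0  2 32
 0  0  8

Derivation:
Slide right:
row 0: [4, 0, 32] -> [0, 4, 32]
row 1: [2, 0, 32] -> [0, 2, 32]
row 2: [0, 0, 8] -> [0, 0, 8]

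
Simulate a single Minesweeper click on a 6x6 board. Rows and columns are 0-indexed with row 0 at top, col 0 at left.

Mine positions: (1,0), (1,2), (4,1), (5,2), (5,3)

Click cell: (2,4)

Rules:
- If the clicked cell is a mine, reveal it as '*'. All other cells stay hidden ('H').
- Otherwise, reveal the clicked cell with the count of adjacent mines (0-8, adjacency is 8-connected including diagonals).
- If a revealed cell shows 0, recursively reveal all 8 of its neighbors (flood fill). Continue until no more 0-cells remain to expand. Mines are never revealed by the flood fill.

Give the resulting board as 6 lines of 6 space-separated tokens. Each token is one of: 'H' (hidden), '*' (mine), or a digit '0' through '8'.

H H H 1 0 0
H H H 1 0 0
H H 1 1 0 0
H H 1 0 0 0
H H 3 2 1 0
H H H H 1 0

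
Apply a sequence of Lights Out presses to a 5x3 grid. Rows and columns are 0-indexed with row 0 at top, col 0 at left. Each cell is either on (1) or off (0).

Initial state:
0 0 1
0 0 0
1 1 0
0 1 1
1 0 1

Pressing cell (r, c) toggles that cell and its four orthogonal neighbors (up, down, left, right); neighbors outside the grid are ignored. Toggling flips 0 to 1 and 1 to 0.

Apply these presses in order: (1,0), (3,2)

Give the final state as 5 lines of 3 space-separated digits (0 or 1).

After press 1 at (1,0):
1 0 1
1 1 0
0 1 0
0 1 1
1 0 1

After press 2 at (3,2):
1 0 1
1 1 0
0 1 1
0 0 0
1 0 0

Answer: 1 0 1
1 1 0
0 1 1
0 0 0
1 0 0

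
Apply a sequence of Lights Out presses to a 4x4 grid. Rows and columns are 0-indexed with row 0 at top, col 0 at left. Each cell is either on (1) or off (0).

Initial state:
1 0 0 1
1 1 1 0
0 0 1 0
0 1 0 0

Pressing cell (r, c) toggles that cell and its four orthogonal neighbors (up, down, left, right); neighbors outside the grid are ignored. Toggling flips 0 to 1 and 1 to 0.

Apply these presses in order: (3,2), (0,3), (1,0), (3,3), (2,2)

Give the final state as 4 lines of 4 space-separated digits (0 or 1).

After press 1 at (3,2):
1 0 0 1
1 1 1 0
0 0 0 0
0 0 1 1

After press 2 at (0,3):
1 0 1 0
1 1 1 1
0 0 0 0
0 0 1 1

After press 3 at (1,0):
0 0 1 0
0 0 1 1
1 0 0 0
0 0 1 1

After press 4 at (3,3):
0 0 1 0
0 0 1 1
1 0 0 1
0 0 0 0

After press 5 at (2,2):
0 0 1 0
0 0 0 1
1 1 1 0
0 0 1 0

Answer: 0 0 1 0
0 0 0 1
1 1 1 0
0 0 1 0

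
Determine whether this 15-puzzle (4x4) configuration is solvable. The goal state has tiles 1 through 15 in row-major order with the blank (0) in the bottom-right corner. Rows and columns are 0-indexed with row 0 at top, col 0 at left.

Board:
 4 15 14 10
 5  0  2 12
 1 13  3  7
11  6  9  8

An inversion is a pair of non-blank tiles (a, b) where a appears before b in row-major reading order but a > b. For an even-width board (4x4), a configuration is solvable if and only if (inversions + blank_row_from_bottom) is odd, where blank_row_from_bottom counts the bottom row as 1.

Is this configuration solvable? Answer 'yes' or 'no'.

Inversions: 58
Blank is in row 1 (0-indexed from top), which is row 3 counting from the bottom (bottom = 1).
58 + 3 = 61, which is odd, so the puzzle is solvable.

Answer: yes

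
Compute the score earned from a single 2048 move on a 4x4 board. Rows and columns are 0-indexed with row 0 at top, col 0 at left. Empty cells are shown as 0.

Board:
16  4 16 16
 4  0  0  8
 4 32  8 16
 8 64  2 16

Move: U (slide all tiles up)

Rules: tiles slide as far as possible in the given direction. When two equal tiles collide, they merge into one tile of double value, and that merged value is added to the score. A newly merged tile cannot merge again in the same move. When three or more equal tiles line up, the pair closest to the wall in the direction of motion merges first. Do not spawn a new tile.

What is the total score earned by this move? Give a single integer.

Answer: 40

Derivation:
Slide up:
col 0: [16, 4, 4, 8] -> [16, 8, 8, 0]  score +8 (running 8)
col 1: [4, 0, 32, 64] -> [4, 32, 64, 0]  score +0 (running 8)
col 2: [16, 0, 8, 2] -> [16, 8, 2, 0]  score +0 (running 8)
col 3: [16, 8, 16, 16] -> [16, 8, 32, 0]  score +32 (running 40)
Board after move:
16  4 16 16
 8 32  8  8
 8 64  2 32
 0  0  0  0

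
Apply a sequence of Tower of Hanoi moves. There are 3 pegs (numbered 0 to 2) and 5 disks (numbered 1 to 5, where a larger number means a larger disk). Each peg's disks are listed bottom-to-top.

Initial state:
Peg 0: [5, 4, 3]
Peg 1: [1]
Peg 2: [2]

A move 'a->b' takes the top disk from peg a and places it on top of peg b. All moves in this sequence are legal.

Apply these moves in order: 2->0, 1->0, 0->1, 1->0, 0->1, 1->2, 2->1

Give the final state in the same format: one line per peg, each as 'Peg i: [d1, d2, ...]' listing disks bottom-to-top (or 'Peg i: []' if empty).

After move 1 (2->0):
Peg 0: [5, 4, 3, 2]
Peg 1: [1]
Peg 2: []

After move 2 (1->0):
Peg 0: [5, 4, 3, 2, 1]
Peg 1: []
Peg 2: []

After move 3 (0->1):
Peg 0: [5, 4, 3, 2]
Peg 1: [1]
Peg 2: []

After move 4 (1->0):
Peg 0: [5, 4, 3, 2, 1]
Peg 1: []
Peg 2: []

After move 5 (0->1):
Peg 0: [5, 4, 3, 2]
Peg 1: [1]
Peg 2: []

After move 6 (1->2):
Peg 0: [5, 4, 3, 2]
Peg 1: []
Peg 2: [1]

After move 7 (2->1):
Peg 0: [5, 4, 3, 2]
Peg 1: [1]
Peg 2: []

Answer: Peg 0: [5, 4, 3, 2]
Peg 1: [1]
Peg 2: []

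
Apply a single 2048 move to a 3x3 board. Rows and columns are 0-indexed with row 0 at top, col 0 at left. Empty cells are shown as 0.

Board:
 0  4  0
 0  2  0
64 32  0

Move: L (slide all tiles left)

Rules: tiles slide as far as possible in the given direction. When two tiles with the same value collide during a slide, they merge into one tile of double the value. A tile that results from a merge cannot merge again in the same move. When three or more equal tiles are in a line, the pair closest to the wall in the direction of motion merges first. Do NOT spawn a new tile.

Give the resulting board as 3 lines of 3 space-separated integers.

Slide left:
row 0: [0, 4, 0] -> [4, 0, 0]
row 1: [0, 2, 0] -> [2, 0, 0]
row 2: [64, 32, 0] -> [64, 32, 0]

Answer:  4  0  0
 2  0  0
64 32  0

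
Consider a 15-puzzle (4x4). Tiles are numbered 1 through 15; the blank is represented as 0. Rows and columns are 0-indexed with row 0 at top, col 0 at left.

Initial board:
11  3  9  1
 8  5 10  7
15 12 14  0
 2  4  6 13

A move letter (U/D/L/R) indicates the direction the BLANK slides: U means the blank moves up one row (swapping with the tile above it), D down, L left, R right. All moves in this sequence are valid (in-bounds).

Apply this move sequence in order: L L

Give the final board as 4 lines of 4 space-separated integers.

Answer: 11  3  9  1
 8  5 10  7
15  0 12 14
 2  4  6 13

Derivation:
After move 1 (L):
11  3  9  1
 8  5 10  7
15 12  0 14
 2  4  6 13

After move 2 (L):
11  3  9  1
 8  5 10  7
15  0 12 14
 2  4  6 13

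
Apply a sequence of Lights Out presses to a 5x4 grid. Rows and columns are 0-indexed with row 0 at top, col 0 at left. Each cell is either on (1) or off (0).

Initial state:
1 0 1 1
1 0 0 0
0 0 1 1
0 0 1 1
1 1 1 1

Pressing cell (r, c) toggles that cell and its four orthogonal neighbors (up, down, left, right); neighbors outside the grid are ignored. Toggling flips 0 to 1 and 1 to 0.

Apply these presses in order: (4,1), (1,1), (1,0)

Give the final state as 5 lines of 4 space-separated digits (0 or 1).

After press 1 at (4,1):
1 0 1 1
1 0 0 0
0 0 1 1
0 1 1 1
0 0 0 1

After press 2 at (1,1):
1 1 1 1
0 1 1 0
0 1 1 1
0 1 1 1
0 0 0 1

After press 3 at (1,0):
0 1 1 1
1 0 1 0
1 1 1 1
0 1 1 1
0 0 0 1

Answer: 0 1 1 1
1 0 1 0
1 1 1 1
0 1 1 1
0 0 0 1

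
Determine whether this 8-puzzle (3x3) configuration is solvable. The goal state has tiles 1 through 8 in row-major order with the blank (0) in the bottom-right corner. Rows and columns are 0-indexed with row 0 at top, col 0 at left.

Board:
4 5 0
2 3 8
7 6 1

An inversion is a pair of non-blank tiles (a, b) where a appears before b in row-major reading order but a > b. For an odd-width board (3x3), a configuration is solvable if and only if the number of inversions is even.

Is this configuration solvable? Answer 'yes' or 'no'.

Inversions (pairs i<j in row-major order where tile[i] > tile[j] > 0): 14
14 is even, so the puzzle is solvable.

Answer: yes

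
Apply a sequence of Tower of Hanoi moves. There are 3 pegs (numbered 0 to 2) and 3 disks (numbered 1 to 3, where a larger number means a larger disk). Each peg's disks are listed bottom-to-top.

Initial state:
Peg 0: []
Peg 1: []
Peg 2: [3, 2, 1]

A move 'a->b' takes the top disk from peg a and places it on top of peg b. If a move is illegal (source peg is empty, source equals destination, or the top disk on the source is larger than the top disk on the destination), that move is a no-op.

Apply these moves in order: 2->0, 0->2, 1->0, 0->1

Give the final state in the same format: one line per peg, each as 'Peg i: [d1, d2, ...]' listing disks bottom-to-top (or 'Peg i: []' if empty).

Answer: Peg 0: []
Peg 1: []
Peg 2: [3, 2, 1]

Derivation:
After move 1 (2->0):
Peg 0: [1]
Peg 1: []
Peg 2: [3, 2]

After move 2 (0->2):
Peg 0: []
Peg 1: []
Peg 2: [3, 2, 1]

After move 3 (1->0):
Peg 0: []
Peg 1: []
Peg 2: [3, 2, 1]

After move 4 (0->1):
Peg 0: []
Peg 1: []
Peg 2: [3, 2, 1]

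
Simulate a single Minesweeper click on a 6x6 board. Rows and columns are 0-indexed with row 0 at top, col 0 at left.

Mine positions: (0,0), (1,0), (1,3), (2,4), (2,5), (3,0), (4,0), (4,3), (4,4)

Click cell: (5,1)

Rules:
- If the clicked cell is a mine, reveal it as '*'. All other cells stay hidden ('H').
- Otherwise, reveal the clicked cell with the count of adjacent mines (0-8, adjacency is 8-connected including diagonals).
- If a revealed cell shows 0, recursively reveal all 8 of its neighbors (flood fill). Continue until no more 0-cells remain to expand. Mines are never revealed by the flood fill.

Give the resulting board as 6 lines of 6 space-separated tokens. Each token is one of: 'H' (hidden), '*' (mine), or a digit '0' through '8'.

H H H H H H
H H H H H H
H H H H H H
H H H H H H
H H H H H H
H 1 H H H H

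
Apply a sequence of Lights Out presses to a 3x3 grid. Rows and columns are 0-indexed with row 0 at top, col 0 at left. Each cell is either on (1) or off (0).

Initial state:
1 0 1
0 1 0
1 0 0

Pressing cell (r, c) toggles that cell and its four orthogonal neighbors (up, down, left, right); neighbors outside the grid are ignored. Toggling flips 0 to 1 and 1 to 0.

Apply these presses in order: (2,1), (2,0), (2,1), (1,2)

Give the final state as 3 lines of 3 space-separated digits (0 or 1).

After press 1 at (2,1):
1 0 1
0 0 0
0 1 1

After press 2 at (2,0):
1 0 1
1 0 0
1 0 1

After press 3 at (2,1):
1 0 1
1 1 0
0 1 0

After press 4 at (1,2):
1 0 0
1 0 1
0 1 1

Answer: 1 0 0
1 0 1
0 1 1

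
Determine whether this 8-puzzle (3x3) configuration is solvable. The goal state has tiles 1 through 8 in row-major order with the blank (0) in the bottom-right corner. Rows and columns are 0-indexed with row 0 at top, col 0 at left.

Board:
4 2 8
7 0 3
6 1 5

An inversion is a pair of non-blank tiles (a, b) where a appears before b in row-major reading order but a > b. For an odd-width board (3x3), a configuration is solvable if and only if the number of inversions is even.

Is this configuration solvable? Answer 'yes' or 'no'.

Inversions (pairs i<j in row-major order where tile[i] > tile[j] > 0): 16
16 is even, so the puzzle is solvable.

Answer: yes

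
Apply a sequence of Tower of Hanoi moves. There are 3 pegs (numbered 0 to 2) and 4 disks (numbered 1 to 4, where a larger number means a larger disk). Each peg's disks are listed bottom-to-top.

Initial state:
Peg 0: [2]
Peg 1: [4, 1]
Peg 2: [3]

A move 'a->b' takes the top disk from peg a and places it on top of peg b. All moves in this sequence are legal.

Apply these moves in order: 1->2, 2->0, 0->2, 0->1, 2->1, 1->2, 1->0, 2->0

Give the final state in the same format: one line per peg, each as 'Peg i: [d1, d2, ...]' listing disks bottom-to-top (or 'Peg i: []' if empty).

After move 1 (1->2):
Peg 0: [2]
Peg 1: [4]
Peg 2: [3, 1]

After move 2 (2->0):
Peg 0: [2, 1]
Peg 1: [4]
Peg 2: [3]

After move 3 (0->2):
Peg 0: [2]
Peg 1: [4]
Peg 2: [3, 1]

After move 4 (0->1):
Peg 0: []
Peg 1: [4, 2]
Peg 2: [3, 1]

After move 5 (2->1):
Peg 0: []
Peg 1: [4, 2, 1]
Peg 2: [3]

After move 6 (1->2):
Peg 0: []
Peg 1: [4, 2]
Peg 2: [3, 1]

After move 7 (1->0):
Peg 0: [2]
Peg 1: [4]
Peg 2: [3, 1]

After move 8 (2->0):
Peg 0: [2, 1]
Peg 1: [4]
Peg 2: [3]

Answer: Peg 0: [2, 1]
Peg 1: [4]
Peg 2: [3]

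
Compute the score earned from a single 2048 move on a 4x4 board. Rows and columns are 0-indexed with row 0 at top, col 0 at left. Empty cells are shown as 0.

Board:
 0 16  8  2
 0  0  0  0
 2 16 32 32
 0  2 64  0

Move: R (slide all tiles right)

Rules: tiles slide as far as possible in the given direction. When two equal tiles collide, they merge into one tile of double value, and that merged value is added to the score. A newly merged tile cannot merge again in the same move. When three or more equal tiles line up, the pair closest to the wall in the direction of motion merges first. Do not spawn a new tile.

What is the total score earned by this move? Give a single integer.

Answer: 64

Derivation:
Slide right:
row 0: [0, 16, 8, 2] -> [0, 16, 8, 2]  score +0 (running 0)
row 1: [0, 0, 0, 0] -> [0, 0, 0, 0]  score +0 (running 0)
row 2: [2, 16, 32, 32] -> [0, 2, 16, 64]  score +64 (running 64)
row 3: [0, 2, 64, 0] -> [0, 0, 2, 64]  score +0 (running 64)
Board after move:
 0 16  8  2
 0  0  0  0
 0  2 16 64
 0  0  2 64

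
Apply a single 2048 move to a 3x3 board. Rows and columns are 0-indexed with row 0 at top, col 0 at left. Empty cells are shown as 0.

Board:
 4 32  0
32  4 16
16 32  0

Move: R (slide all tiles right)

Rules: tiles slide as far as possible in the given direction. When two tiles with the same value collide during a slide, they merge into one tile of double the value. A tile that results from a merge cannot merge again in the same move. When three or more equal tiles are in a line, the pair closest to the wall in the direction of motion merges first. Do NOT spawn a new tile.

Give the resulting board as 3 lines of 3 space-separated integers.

Answer:  0  4 32
32  4 16
 0 16 32

Derivation:
Slide right:
row 0: [4, 32, 0] -> [0, 4, 32]
row 1: [32, 4, 16] -> [32, 4, 16]
row 2: [16, 32, 0] -> [0, 16, 32]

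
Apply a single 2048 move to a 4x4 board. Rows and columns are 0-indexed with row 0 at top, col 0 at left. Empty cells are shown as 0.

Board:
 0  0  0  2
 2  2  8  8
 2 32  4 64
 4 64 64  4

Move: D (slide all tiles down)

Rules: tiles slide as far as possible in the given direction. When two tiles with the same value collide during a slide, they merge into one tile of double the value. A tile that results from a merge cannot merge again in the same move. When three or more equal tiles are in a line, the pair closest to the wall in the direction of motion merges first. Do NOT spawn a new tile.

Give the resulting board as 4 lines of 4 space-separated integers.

Answer:  0  0  0  2
 0  2  8  8
 4 32  4 64
 4 64 64  4

Derivation:
Slide down:
col 0: [0, 2, 2, 4] -> [0, 0, 4, 4]
col 1: [0, 2, 32, 64] -> [0, 2, 32, 64]
col 2: [0, 8, 4, 64] -> [0, 8, 4, 64]
col 3: [2, 8, 64, 4] -> [2, 8, 64, 4]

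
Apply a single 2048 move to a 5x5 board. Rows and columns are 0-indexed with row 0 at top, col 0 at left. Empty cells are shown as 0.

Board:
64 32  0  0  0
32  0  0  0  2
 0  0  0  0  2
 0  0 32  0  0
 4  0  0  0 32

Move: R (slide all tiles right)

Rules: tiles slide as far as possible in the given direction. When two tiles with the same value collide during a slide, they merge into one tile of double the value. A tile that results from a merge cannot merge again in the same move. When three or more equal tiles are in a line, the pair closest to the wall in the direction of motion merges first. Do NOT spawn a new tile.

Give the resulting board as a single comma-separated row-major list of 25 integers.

Answer: 0, 0, 0, 64, 32, 0, 0, 0, 32, 2, 0, 0, 0, 0, 2, 0, 0, 0, 0, 32, 0, 0, 0, 4, 32

Derivation:
Slide right:
row 0: [64, 32, 0, 0, 0] -> [0, 0, 0, 64, 32]
row 1: [32, 0, 0, 0, 2] -> [0, 0, 0, 32, 2]
row 2: [0, 0, 0, 0, 2] -> [0, 0, 0, 0, 2]
row 3: [0, 0, 32, 0, 0] -> [0, 0, 0, 0, 32]
row 4: [4, 0, 0, 0, 32] -> [0, 0, 0, 4, 32]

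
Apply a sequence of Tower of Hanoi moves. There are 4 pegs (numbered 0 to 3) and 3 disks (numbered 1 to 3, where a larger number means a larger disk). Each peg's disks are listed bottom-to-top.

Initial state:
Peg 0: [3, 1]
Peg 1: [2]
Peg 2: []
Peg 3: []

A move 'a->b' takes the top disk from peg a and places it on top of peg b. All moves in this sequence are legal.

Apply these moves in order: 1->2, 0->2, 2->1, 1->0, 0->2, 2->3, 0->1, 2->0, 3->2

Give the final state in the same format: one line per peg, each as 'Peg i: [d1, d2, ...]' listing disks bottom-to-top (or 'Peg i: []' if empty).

Answer: Peg 0: [2]
Peg 1: [3]
Peg 2: [1]
Peg 3: []

Derivation:
After move 1 (1->2):
Peg 0: [3, 1]
Peg 1: []
Peg 2: [2]
Peg 3: []

After move 2 (0->2):
Peg 0: [3]
Peg 1: []
Peg 2: [2, 1]
Peg 3: []

After move 3 (2->1):
Peg 0: [3]
Peg 1: [1]
Peg 2: [2]
Peg 3: []

After move 4 (1->0):
Peg 0: [3, 1]
Peg 1: []
Peg 2: [2]
Peg 3: []

After move 5 (0->2):
Peg 0: [3]
Peg 1: []
Peg 2: [2, 1]
Peg 3: []

After move 6 (2->3):
Peg 0: [3]
Peg 1: []
Peg 2: [2]
Peg 3: [1]

After move 7 (0->1):
Peg 0: []
Peg 1: [3]
Peg 2: [2]
Peg 3: [1]

After move 8 (2->0):
Peg 0: [2]
Peg 1: [3]
Peg 2: []
Peg 3: [1]

After move 9 (3->2):
Peg 0: [2]
Peg 1: [3]
Peg 2: [1]
Peg 3: []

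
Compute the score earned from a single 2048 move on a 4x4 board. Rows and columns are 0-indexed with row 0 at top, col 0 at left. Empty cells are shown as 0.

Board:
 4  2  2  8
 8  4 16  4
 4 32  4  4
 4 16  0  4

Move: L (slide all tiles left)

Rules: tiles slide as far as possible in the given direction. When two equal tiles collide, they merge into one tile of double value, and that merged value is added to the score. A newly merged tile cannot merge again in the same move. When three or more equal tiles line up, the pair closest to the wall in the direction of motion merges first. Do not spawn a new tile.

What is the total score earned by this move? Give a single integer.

Slide left:
row 0: [4, 2, 2, 8] -> [4, 4, 8, 0]  score +4 (running 4)
row 1: [8, 4, 16, 4] -> [8, 4, 16, 4]  score +0 (running 4)
row 2: [4, 32, 4, 4] -> [4, 32, 8, 0]  score +8 (running 12)
row 3: [4, 16, 0, 4] -> [4, 16, 4, 0]  score +0 (running 12)
Board after move:
 4  4  8  0
 8  4 16  4
 4 32  8  0
 4 16  4  0

Answer: 12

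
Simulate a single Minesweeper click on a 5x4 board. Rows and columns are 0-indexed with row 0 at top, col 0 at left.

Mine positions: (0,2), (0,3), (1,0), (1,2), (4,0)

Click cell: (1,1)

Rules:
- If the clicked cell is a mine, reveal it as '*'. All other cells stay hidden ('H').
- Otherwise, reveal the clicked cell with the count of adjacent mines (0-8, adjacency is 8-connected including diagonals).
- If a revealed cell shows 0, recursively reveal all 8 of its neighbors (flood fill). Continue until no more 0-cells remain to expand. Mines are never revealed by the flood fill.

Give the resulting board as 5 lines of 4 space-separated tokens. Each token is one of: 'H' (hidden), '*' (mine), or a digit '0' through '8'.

H H H H
H 3 H H
H H H H
H H H H
H H H H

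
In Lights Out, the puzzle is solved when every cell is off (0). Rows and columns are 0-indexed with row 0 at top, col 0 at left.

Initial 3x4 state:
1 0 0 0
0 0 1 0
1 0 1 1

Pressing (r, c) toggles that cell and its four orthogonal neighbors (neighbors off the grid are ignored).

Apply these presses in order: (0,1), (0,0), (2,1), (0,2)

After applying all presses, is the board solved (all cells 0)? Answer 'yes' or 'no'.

After press 1 at (0,1):
0 1 1 0
0 1 1 0
1 0 1 1

After press 2 at (0,0):
1 0 1 0
1 1 1 0
1 0 1 1

After press 3 at (2,1):
1 0 1 0
1 0 1 0
0 1 0 1

After press 4 at (0,2):
1 1 0 1
1 0 0 0
0 1 0 1

Lights still on: 6

Answer: no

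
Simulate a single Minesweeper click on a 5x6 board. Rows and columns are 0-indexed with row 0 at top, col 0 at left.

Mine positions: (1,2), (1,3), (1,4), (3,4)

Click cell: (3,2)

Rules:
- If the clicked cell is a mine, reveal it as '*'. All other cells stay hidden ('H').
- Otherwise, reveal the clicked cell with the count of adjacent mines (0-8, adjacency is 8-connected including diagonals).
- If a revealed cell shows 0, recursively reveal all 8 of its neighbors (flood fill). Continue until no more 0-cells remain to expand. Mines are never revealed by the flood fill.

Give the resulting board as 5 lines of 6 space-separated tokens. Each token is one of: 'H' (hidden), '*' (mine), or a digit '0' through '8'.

0 1 H H H H
0 1 H H H H
0 1 2 4 H H
0 0 0 1 H H
0 0 0 1 H H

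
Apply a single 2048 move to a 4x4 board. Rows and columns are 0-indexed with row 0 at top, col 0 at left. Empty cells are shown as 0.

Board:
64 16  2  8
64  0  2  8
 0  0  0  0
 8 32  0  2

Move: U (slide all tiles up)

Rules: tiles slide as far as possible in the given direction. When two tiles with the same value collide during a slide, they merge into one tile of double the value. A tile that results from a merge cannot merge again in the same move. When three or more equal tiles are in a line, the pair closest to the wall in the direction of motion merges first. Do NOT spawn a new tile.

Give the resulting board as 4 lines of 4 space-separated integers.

Slide up:
col 0: [64, 64, 0, 8] -> [128, 8, 0, 0]
col 1: [16, 0, 0, 32] -> [16, 32, 0, 0]
col 2: [2, 2, 0, 0] -> [4, 0, 0, 0]
col 3: [8, 8, 0, 2] -> [16, 2, 0, 0]

Answer: 128  16   4  16
  8  32   0   2
  0   0   0   0
  0   0   0   0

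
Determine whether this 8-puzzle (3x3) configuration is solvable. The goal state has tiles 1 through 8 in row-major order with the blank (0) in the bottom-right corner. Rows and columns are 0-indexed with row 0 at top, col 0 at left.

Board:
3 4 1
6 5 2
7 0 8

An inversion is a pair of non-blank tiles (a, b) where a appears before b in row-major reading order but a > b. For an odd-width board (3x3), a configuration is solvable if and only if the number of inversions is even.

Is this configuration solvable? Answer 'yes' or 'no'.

Answer: no

Derivation:
Inversions (pairs i<j in row-major order where tile[i] > tile[j] > 0): 7
7 is odd, so the puzzle is not solvable.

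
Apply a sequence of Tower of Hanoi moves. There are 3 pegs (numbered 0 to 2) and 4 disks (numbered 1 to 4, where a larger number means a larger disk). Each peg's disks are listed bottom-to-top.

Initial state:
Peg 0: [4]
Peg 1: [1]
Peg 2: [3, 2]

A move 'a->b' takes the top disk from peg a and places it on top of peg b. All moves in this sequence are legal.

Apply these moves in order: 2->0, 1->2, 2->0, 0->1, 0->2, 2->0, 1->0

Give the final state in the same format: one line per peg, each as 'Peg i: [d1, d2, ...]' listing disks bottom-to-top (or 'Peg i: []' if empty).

After move 1 (2->0):
Peg 0: [4, 2]
Peg 1: [1]
Peg 2: [3]

After move 2 (1->2):
Peg 0: [4, 2]
Peg 1: []
Peg 2: [3, 1]

After move 3 (2->0):
Peg 0: [4, 2, 1]
Peg 1: []
Peg 2: [3]

After move 4 (0->1):
Peg 0: [4, 2]
Peg 1: [1]
Peg 2: [3]

After move 5 (0->2):
Peg 0: [4]
Peg 1: [1]
Peg 2: [3, 2]

After move 6 (2->0):
Peg 0: [4, 2]
Peg 1: [1]
Peg 2: [3]

After move 7 (1->0):
Peg 0: [4, 2, 1]
Peg 1: []
Peg 2: [3]

Answer: Peg 0: [4, 2, 1]
Peg 1: []
Peg 2: [3]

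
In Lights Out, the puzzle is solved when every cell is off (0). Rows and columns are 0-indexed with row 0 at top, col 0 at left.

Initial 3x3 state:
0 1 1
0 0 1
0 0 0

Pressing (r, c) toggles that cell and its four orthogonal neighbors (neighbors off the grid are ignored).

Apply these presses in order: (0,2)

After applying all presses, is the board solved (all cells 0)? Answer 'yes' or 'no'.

Answer: yes

Derivation:
After press 1 at (0,2):
0 0 0
0 0 0
0 0 0

Lights still on: 0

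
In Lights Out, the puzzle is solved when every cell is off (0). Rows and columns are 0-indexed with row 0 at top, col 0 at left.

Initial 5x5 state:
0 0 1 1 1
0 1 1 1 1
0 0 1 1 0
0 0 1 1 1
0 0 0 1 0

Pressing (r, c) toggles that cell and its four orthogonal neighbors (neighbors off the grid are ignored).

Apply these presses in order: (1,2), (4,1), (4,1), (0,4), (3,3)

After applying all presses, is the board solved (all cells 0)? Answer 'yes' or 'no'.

After press 1 at (1,2):
0 0 0 1 1
0 0 0 0 1
0 0 0 1 0
0 0 1 1 1
0 0 0 1 0

After press 2 at (4,1):
0 0 0 1 1
0 0 0 0 1
0 0 0 1 0
0 1 1 1 1
1 1 1 1 0

After press 3 at (4,1):
0 0 0 1 1
0 0 0 0 1
0 0 0 1 0
0 0 1 1 1
0 0 0 1 0

After press 4 at (0,4):
0 0 0 0 0
0 0 0 0 0
0 0 0 1 0
0 0 1 1 1
0 0 0 1 0

After press 5 at (3,3):
0 0 0 0 0
0 0 0 0 0
0 0 0 0 0
0 0 0 0 0
0 0 0 0 0

Lights still on: 0

Answer: yes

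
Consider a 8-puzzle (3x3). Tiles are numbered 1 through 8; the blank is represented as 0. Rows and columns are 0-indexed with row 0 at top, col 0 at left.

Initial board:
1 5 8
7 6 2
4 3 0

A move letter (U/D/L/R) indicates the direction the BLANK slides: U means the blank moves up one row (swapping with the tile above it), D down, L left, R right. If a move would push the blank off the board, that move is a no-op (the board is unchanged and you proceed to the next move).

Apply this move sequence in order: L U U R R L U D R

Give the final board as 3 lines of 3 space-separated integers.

Answer: 1 5 8
7 2 0
4 6 3

Derivation:
After move 1 (L):
1 5 8
7 6 2
4 0 3

After move 2 (U):
1 5 8
7 0 2
4 6 3

After move 3 (U):
1 0 8
7 5 2
4 6 3

After move 4 (R):
1 8 0
7 5 2
4 6 3

After move 5 (R):
1 8 0
7 5 2
4 6 3

After move 6 (L):
1 0 8
7 5 2
4 6 3

After move 7 (U):
1 0 8
7 5 2
4 6 3

After move 8 (D):
1 5 8
7 0 2
4 6 3

After move 9 (R):
1 5 8
7 2 0
4 6 3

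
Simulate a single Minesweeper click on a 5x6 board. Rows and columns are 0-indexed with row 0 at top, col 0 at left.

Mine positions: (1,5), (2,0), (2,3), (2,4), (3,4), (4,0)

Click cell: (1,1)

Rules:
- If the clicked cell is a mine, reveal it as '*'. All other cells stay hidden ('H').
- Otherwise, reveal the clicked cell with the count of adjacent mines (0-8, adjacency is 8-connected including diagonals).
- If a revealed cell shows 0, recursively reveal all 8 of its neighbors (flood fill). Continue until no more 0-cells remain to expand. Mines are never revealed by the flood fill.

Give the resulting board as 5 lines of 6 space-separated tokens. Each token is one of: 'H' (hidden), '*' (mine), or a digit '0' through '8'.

H H H H H H
H 1 H H H H
H H H H H H
H H H H H H
H H H H H H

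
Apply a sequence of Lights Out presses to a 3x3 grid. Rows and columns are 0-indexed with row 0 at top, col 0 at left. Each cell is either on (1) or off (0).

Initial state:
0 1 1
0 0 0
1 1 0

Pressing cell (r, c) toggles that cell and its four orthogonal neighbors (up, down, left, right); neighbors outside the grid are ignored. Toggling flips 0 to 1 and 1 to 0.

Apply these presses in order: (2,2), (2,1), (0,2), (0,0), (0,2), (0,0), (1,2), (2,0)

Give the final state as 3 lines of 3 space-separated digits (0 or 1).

Answer: 0 1 0
1 0 0
1 0 1

Derivation:
After press 1 at (2,2):
0 1 1
0 0 1
1 0 1

After press 2 at (2,1):
0 1 1
0 1 1
0 1 0

After press 3 at (0,2):
0 0 0
0 1 0
0 1 0

After press 4 at (0,0):
1 1 0
1 1 0
0 1 0

After press 5 at (0,2):
1 0 1
1 1 1
0 1 0

After press 6 at (0,0):
0 1 1
0 1 1
0 1 0

After press 7 at (1,2):
0 1 0
0 0 0
0 1 1

After press 8 at (2,0):
0 1 0
1 0 0
1 0 1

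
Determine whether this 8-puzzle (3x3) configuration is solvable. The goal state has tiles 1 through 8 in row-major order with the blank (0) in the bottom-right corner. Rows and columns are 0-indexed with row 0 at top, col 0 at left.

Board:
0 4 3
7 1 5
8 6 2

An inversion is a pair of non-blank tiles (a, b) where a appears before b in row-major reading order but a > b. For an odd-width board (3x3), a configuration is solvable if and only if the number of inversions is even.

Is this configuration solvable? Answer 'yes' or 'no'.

Answer: no

Derivation:
Inversions (pairs i<j in row-major order where tile[i] > tile[j] > 0): 13
13 is odd, so the puzzle is not solvable.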